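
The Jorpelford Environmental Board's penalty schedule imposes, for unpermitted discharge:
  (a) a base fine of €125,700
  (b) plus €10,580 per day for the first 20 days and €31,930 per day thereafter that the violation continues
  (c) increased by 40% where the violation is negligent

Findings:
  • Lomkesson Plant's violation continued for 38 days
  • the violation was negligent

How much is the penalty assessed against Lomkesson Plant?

€1,276,856

First 20 days: 20 × €10,580 = €211,600
Remaining days: (38 − 20) × €31,930 = €574,740
Per-day component: €211,600 + €574,740 = €786,340
Base plus per-day: €125,700 + €786,340 = €912,040
Enhancement: 40% of €912,040 = €364,816
Enhanced fine: €912,040 + €364,816 = €1,276,856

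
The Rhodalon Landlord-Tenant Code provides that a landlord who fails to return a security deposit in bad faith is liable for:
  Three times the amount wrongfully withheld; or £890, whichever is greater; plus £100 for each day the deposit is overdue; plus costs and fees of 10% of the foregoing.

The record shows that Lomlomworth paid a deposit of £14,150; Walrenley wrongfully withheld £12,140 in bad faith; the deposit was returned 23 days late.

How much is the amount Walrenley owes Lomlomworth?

Trebled: 3 × £12,140 = £36,420
Minimum £890: £36,420 meets the minimum, no increase.
Late-return penalty: 23 × £100 = £2,300
Damages plus late penalty: £36,420 + £2,300 = £38,720
Costs and fees: 10% of £38,720 = £3,872
Total recovery: £38,720 + £3,872 = £42,592

£42,592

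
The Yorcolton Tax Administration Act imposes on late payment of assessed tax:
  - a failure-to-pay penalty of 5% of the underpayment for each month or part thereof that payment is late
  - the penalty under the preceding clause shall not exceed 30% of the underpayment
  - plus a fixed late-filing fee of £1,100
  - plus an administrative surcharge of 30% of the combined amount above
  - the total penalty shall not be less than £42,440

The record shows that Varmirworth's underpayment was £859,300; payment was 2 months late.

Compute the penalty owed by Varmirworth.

Accrued rate: 5% × 2 = 10%, capped at 30% → 10%
Failure-to-pay penalty: 10% of £859,300 = £85,930
Penalty before surcharge: £85,930 + £1,100 = £87,030
Administrative surcharge: 30% of £87,030 = £26,109
Total penalty: £87,030 + £26,109 = £113,139
Minimum £42,440: £113,139 meets the minimum, no increase.

£113,139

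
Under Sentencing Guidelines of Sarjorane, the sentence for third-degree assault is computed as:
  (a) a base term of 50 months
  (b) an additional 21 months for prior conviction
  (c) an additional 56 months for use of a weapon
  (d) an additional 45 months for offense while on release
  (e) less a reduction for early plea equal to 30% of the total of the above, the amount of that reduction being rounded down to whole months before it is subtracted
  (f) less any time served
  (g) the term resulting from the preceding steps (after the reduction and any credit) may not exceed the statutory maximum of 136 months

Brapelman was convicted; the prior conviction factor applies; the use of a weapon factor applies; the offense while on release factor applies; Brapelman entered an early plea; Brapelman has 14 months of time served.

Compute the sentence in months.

107 months

Prior conviction enhancement: +21 months
Use of a weapon enhancement: +56 months
Offense while on release enhancement: +45 months
Adjusted term: 50 months + 21 months + 56 months + 45 months = 172 months
Early plea reduction: 30% of 172 months = 51 months (rounded down)
After reduction: 172 − 51 = 121 months
Less time served: 121 months − 14 months = 107 months
Cap at 136 months: 107 months is within the cap, no reduction.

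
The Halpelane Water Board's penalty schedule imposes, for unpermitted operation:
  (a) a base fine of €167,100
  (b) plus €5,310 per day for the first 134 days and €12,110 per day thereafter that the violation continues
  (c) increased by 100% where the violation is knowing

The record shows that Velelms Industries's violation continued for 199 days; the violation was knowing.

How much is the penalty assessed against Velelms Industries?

First 134 days: 134 × €5,310 = €711,540
Remaining days: (199 − 134) × €12,110 = €787,150
Per-day component: €711,540 + €787,150 = €1,498,690
Base plus per-day: €167,100 + €1,498,690 = €1,665,790
Enhancement: 100% of €1,665,790 = €1,665,790
Enhanced fine: €1,665,790 + €1,665,790 = €3,331,580

Civil penalty: €3,331,580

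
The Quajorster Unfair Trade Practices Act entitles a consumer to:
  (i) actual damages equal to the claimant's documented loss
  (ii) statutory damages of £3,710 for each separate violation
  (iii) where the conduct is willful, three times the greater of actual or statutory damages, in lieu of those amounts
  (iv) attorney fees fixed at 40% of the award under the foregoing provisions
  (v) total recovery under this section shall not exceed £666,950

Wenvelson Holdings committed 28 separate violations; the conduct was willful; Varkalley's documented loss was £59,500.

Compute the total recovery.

Statutory damages: 28 × £3,710 = £103,880
Greater of actual damages (£59,500) or statutory damages (£103,880): £103,880
Trebled: 3 × £103,880 = £311,640
Attorney fees: 40% of £311,640 = £124,656
Total before cap: £311,640 + £124,656 = £436,296
Cap at £666,950: £436,296 is within the cap, no reduction.

£436,296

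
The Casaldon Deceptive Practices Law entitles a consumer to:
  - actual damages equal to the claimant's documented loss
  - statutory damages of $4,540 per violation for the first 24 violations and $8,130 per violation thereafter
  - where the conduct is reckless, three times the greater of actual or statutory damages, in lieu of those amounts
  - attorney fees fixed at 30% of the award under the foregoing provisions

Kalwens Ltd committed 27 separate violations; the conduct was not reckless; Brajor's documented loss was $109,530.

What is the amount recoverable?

First 24 violations: 24 × $4,540 = $108,960
Remaining violations: (27 − 24) × $8,130 = $24,390
Statutory damages: $108,960 + $24,390 = $133,350
Conduct not reckless: the in-lieu enhancement does not apply.
Actual plus statutory damages: $109,530 + $133,350 = $242,880
Attorney fees: 30% of $242,880 = $72,864
Total recovery: $242,880 + $72,864 = $315,744

$315,744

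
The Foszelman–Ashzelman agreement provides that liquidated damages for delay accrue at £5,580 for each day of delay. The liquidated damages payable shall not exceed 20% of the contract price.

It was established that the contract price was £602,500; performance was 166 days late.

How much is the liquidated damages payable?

Liquidated damages: £120,500

Per-day damages: 166 × £5,580 = £926,280
Cap: 20% of £602,500 = £120,500
Cap at £120,500: £926,280 exceeds the cap → £120,500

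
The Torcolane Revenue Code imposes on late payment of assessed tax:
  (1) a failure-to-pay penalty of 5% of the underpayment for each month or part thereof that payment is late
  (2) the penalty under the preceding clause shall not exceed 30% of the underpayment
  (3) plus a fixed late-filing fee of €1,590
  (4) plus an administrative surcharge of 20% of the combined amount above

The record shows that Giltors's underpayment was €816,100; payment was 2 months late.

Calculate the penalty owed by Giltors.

Penalty: €99,840

Accrued rate: 5% × 2 = 10%, capped at 30% → 10%
Failure-to-pay penalty: 10% of €816,100 = €81,610
Penalty before surcharge: €81,610 + €1,590 = €83,200
Administrative surcharge: 20% of €83,200 = €16,640
Total penalty: €83,200 + €16,640 = €99,840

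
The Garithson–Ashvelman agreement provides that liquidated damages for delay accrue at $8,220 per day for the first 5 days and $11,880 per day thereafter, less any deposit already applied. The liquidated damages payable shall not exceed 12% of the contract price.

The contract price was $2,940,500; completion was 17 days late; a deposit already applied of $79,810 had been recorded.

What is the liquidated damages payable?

First 5 days: 5 × $8,220 = $41,100
Remaining days: (17 − 5) × $11,880 = $142,560
Accrued per-day damages: $41,100 + $142,560 = $183,660
Less deposit already applied: $183,660 − $79,810 = $103,850
Cap: 12% of $2,940,500 = $352,860
Cap at $352,860: $103,850 is within the cap, no reduction.

$103,850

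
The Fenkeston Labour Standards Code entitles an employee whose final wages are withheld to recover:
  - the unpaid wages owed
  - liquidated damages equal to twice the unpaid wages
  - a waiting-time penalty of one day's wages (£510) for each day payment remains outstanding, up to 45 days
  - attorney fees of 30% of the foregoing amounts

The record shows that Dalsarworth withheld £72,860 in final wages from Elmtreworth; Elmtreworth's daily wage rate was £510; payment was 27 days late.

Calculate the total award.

Doubled: 2 × £72,860 = £145,720
Penalty days: min(27, 45) = 27
Waiting-time penalty: 27 × £510 = £13,770
Subtotal: £72,860 + £145,720 + £13,770 = £232,350
Attorney fees: 30% of £232,350 = £69,705
Total award: £232,350 + £69,705 = £302,055

£302,055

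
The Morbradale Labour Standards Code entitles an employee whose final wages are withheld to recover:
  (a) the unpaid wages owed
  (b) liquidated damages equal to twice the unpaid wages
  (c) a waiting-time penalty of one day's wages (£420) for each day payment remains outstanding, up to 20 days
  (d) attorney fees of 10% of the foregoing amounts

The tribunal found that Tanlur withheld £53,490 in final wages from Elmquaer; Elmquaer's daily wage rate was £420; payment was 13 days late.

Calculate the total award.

Doubled: 2 × £53,490 = £106,980
Penalty days: min(13, 20) = 13
Waiting-time penalty: 13 × £420 = £5,460
Subtotal: £53,490 + £106,980 + £5,460 = £165,930
Attorney fees: 10% of £165,930 = £16,593
Total award: £165,930 + £16,593 = £182,523

£182,523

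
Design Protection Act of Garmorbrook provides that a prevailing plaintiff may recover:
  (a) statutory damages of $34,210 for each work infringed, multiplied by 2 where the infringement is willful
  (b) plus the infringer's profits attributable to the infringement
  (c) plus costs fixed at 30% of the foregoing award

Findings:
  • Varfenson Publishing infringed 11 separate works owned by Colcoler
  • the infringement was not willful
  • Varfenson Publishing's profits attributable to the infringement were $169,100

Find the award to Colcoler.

Statutory damages: 11 × $34,210 = $376,310
Infringement not willful: no ×2 enhancement.
Combined award: $376,310 + $169,100 = $545,410
Costs: 30% of $545,410 = $163,623
Award plus costs: $545,410 + $163,623 = $709,033

$709,033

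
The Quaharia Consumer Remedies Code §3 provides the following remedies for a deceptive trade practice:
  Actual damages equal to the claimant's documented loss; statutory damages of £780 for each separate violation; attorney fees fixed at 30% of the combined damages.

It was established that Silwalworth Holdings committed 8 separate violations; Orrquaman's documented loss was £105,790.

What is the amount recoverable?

Statutory damages: 8 × £780 = £6,240
Combined damages: £105,790 + £6,240 = £112,030
Attorney fees: 30% of £112,030 = £33,609
Total recovery: £112,030 + £33,609 = £145,639

£145,639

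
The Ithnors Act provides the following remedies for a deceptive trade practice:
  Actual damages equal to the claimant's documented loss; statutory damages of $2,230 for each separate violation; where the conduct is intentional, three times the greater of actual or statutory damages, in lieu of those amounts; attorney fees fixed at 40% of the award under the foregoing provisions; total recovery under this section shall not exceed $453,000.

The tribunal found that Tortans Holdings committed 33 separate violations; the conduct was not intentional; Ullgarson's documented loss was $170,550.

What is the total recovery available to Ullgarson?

$341,796

Statutory damages: 33 × $2,230 = $73,590
Conduct not intentional: the in-lieu enhancement does not apply.
Actual plus statutory damages: $170,550 + $73,590 = $244,140
Attorney fees: 40% of $244,140 = $97,656
Total before cap: $244,140 + $97,656 = $341,796
Cap at $453,000: $341,796 is within the cap, no reduction.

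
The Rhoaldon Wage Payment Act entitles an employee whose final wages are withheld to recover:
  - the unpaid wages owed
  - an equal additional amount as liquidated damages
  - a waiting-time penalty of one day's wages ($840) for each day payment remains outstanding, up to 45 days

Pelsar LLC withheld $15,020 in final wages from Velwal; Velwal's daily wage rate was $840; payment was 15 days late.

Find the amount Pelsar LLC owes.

Liquidated damages (equal amount): $15,020
Penalty days: min(15, 45) = 15
Waiting-time penalty: 15 × $840 = $12,600
Total award: $15,020 + $15,020 + $12,600 = $42,640

$42,640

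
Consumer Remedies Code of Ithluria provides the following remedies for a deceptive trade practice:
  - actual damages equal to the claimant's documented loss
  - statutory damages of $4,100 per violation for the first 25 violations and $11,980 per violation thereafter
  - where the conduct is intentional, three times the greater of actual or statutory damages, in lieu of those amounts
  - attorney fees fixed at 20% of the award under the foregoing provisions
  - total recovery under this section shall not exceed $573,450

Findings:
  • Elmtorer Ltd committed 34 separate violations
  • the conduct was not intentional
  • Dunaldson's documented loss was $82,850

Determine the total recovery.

$351,804

First 25 violations: 25 × $4,100 = $102,500
Remaining violations: (34 − 25) × $11,980 = $107,820
Statutory damages: $102,500 + $107,820 = $210,320
Conduct not intentional: the in-lieu enhancement does not apply.
Actual plus statutory damages: $82,850 + $210,320 = $293,170
Attorney fees: 20% of $293,170 = $58,634
Total before cap: $293,170 + $58,634 = $351,804
Cap at $573,450: $351,804 is within the cap, no reduction.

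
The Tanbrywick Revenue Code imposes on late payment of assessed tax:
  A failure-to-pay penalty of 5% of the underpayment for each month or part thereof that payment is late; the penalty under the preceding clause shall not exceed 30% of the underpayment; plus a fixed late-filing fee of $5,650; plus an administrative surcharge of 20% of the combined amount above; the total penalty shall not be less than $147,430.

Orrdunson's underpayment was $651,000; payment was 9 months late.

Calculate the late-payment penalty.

Accrued rate: 5% × 9 = 45%, capped at 30% → 30%
Failure-to-pay penalty: 30% of $651,000 = $195,300
Penalty before surcharge: $195,300 + $5,650 = $200,950
Administrative surcharge: 20% of $200,950 = $40,190
Total penalty: $200,950 + $40,190 = $241,140
Minimum $147,430: $241,140 meets the minimum, no increase.

$241,140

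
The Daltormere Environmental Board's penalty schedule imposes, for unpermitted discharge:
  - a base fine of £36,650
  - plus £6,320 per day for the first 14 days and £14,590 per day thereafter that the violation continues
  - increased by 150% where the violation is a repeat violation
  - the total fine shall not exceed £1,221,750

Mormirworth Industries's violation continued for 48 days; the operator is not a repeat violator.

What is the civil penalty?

£621,190

First 14 days: 14 × £6,320 = £88,480
Remaining days: (48 − 14) × £14,590 = £496,060
Per-day component: £88,480 + £496,060 = £584,540
Base plus per-day: £36,650 + £584,540 = £621,190
The operator is not a repeat violator: no 150% increase.
Cap at £1,221,750: £621,190 is within the cap, no reduction.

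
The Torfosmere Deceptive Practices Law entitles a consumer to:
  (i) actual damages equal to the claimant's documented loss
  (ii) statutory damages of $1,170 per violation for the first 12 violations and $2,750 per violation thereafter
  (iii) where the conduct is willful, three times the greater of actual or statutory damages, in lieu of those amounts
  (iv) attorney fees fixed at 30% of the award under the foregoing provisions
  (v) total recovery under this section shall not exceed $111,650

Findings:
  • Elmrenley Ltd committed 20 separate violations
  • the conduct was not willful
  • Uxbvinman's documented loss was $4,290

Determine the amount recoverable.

Total recovery: $52,429

First 12 violations: 12 × $1,170 = $14,040
Remaining violations: (20 − 12) × $2,750 = $22,000
Statutory damages: $14,040 + $22,000 = $36,040
Conduct not willful: the in-lieu enhancement does not apply.
Actual plus statutory damages: $4,290 + $36,040 = $40,330
Attorney fees: 30% of $40,330 = $12,099
Total before cap: $40,330 + $12,099 = $52,429
Cap at $111,650: $52,429 is within the cap, no reduction.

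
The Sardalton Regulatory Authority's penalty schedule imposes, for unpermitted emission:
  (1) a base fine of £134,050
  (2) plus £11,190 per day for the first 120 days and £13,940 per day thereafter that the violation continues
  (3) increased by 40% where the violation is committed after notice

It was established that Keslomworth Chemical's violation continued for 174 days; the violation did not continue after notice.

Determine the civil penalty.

First 120 days: 120 × £11,190 = £1,342,800
Remaining days: (174 − 120) × £13,940 = £752,760
Per-day component: £1,342,800 + £752,760 = £2,095,560
Base plus per-day: £134,050 + £2,095,560 = £2,229,610
The violation did not continue after notice: no 40% increase.

Civil penalty: £2,229,610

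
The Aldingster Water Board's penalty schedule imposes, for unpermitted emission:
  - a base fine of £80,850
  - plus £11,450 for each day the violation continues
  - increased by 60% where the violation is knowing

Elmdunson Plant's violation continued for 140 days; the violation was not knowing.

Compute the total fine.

£1,683,850

Per-day component: 140 × £11,450 = £1,603,000
Base plus per-day: £80,850 + £1,603,000 = £1,683,850
The violation was not knowing: no 60% increase.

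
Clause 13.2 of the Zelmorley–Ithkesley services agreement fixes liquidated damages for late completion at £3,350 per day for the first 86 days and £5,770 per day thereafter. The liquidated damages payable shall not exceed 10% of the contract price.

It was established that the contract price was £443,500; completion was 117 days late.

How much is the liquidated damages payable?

First 86 days: 86 × £3,350 = £288,100
Remaining days: (117 − 86) × £5,770 = £178,870
Accrued per-day damages: £288,100 + £178,870 = £466,970
Cap: 10% of £443,500 = £44,350
Cap at £44,350: £466,970 exceeds the cap → £44,350

£44,350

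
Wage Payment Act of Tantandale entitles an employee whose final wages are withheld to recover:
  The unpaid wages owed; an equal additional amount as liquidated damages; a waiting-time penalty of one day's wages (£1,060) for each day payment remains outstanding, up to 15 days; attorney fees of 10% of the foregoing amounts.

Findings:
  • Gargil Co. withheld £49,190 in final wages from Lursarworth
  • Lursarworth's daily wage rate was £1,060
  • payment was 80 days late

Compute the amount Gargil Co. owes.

£125,708

Liquidated damages (equal amount): £49,190
Penalty days: min(80, 15) = 15
Waiting-time penalty: 15 × £1,060 = £15,900
Subtotal: £49,190 + £49,190 + £15,900 = £114,280
Attorney fees: 10% of £114,280 = £11,428
Total award: £114,280 + £11,428 = £125,708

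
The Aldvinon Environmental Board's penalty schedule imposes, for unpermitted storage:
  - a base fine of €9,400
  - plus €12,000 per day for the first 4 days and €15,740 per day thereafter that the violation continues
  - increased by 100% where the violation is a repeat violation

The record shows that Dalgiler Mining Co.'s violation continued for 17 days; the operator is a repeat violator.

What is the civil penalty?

€524,040

First 4 days: 4 × €12,000 = €48,000
Remaining days: (17 − 4) × €15,740 = €204,620
Per-day component: €48,000 + €204,620 = €252,620
Base plus per-day: €9,400 + €252,620 = €262,020
Enhancement: 100% of €262,020 = €262,020
Enhanced fine: €262,020 + €262,020 = €524,040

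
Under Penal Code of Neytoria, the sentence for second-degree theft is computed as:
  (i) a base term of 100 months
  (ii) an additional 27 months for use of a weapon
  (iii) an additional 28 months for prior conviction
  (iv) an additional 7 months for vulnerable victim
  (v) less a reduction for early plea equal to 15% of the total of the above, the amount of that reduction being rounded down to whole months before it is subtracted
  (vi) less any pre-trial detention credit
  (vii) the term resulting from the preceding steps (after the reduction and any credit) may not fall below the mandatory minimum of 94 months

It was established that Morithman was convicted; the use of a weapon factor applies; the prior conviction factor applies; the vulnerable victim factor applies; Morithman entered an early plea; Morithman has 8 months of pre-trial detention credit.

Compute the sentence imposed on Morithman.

Use of a weapon enhancement: +27 months
Prior conviction enhancement: +28 months
Vulnerable victim enhancement: +7 months
Adjusted term: 100 months + 27 months + 28 months + 7 months = 162 months
Early plea reduction: 15% of 162 months = 24 months (rounded down)
After reduction: 162 − 24 = 138 months
Less pre-trial detention credit: 138 months − 8 months = 130 months
Minimum 94 months: 130 months meets the minimum, no increase.

130 months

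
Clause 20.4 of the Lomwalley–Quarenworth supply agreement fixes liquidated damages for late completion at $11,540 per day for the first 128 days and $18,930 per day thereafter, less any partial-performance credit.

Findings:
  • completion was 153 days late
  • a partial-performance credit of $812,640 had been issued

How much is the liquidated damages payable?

First 128 days: 128 × $11,540 = $1,477,120
Remaining days: (153 − 128) × $18,930 = $473,250
Accrued per-day damages: $1,477,120 + $473,250 = $1,950,370
Less partial-performance credit: $1,950,370 − $812,640 = $1,137,730

Liquidated damages: $1,137,730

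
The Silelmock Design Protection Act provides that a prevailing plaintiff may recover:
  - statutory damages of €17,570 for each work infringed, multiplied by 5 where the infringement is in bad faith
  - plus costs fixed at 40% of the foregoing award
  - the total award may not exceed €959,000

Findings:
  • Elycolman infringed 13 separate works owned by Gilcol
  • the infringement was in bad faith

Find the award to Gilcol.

Statutory damages: 13 × €17,570 = €228,410
Multiplied by 5: 5 × €228,410 = €1,142,050
Costs: 40% of €1,142,050 = €456,820
Award plus costs: €1,142,050 + €456,820 = €1,598,870
Cap at €959,000: €1,598,870 exceeds the cap → €959,000

€959,000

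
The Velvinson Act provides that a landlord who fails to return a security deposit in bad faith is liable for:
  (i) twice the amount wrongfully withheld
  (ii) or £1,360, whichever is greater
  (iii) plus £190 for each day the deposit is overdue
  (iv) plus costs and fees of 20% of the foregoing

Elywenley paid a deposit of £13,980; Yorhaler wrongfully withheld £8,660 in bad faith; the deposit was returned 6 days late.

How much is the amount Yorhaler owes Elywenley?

£22,152

Doubled: 2 × £8,660 = £17,320
Minimum £1,360: £17,320 meets the minimum, no increase.
Late-return penalty: 6 × £190 = £1,140
Damages plus late penalty: £17,320 + £1,140 = £18,460
Costs and fees: 20% of £18,460 = £3,692
Total recovery: £18,460 + £3,692 = £22,152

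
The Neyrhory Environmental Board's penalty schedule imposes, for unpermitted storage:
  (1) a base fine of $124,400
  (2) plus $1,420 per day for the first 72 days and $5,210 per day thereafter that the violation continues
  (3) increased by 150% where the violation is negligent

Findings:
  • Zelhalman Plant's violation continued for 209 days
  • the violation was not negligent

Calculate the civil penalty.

$940,410

First 72 days: 72 × $1,420 = $102,240
Remaining days: (209 − 72) × $5,210 = $713,770
Per-day component: $102,240 + $713,770 = $816,010
Base plus per-day: $124,400 + $816,010 = $940,410
The violation was not negligent: no 150% increase.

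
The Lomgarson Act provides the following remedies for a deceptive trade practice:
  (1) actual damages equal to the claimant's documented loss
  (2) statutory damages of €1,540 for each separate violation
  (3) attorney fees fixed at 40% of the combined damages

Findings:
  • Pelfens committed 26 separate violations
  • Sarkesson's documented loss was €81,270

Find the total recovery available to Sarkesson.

€169,834

Statutory damages: 26 × €1,540 = €40,040
Combined damages: €81,270 + €40,040 = €121,310
Attorney fees: 40% of €121,310 = €48,524
Total recovery: €121,310 + €48,524 = €169,834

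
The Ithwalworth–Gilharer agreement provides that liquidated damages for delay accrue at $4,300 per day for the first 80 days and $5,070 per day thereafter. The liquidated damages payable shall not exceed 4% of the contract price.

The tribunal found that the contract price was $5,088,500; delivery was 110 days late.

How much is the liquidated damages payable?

$203,540

First 80 days: 80 × $4,300 = $344,000
Remaining days: (110 − 80) × $5,070 = $152,100
Accrued per-day damages: $344,000 + $152,100 = $496,100
Cap: 4% of $5,088,500 = $203,540
Cap at $203,540: $496,100 exceeds the cap → $203,540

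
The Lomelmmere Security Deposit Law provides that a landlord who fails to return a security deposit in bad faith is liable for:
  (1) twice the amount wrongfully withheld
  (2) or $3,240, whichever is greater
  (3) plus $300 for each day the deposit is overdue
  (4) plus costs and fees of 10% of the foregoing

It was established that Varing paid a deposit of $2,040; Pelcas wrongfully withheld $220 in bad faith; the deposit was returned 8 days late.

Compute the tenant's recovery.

Doubled: 2 × $220 = $440
Minimum $3,240: $440 is below the minimum → $3,240
Late-return penalty: 8 × $300 = $2,400
Damages plus late penalty: $3,240 + $2,400 = $5,640
Costs and fees: 10% of $5,640 = $564
Total recovery: $5,640 + $564 = $6,204

Recovery: $6,204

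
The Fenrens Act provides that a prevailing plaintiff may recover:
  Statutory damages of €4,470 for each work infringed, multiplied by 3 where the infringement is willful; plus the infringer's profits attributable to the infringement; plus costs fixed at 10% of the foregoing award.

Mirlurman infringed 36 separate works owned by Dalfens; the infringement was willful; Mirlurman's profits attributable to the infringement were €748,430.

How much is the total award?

Statutory damages: 36 × €4,470 = €160,920
Trebled: 3 × €160,920 = €482,760
Combined award: €482,760 + €748,430 = €1,231,190
Costs: 10% of €1,231,190 = €123,119
Award plus costs: €1,231,190 + €123,119 = €1,354,309

€1,354,309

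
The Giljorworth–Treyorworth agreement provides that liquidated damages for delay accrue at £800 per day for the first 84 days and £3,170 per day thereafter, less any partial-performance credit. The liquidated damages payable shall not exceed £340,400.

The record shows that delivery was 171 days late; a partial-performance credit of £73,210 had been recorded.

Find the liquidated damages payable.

First 84 days: 84 × £800 = £67,200
Remaining days: (171 − 84) × £3,170 = £275,790
Accrued per-day damages: £67,200 + £275,790 = £342,990
Less partial-performance credit: £342,990 − £73,210 = £269,780
Cap at £340,400: £269,780 is within the cap, no reduction.

£269,780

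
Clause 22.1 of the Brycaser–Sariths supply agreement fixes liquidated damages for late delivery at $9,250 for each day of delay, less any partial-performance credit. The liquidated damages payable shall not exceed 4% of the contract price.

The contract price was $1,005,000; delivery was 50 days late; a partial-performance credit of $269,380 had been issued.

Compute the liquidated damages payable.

Per-day damages: 50 × $9,250 = $462,500
Less partial-performance credit: $462,500 − $269,380 = $193,120
Cap: 4% of $1,005,000 = $40,200
Cap at $40,200: $193,120 exceeds the cap → $40,200

Liquidated damages: $40,200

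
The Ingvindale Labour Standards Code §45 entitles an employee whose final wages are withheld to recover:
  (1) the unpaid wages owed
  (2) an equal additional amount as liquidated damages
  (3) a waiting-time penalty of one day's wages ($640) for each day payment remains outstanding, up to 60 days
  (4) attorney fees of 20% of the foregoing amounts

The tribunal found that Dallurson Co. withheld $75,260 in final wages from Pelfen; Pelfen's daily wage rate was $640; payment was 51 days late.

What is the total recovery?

$219,792

Liquidated damages (equal amount): $75,260
Penalty days: min(51, 60) = 51
Waiting-time penalty: 51 × $640 = $32,640
Subtotal: $75,260 + $75,260 + $32,640 = $183,160
Attorney fees: 20% of $183,160 = $36,632
Total award: $183,160 + $36,632 = $219,792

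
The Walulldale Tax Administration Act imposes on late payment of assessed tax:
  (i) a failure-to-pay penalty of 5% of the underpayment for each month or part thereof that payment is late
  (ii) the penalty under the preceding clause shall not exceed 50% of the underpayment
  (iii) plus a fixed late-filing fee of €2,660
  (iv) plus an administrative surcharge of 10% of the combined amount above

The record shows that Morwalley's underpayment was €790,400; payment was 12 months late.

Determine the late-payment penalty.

€437,646

Accrued rate: 5% × 12 = 60%, capped at 50% → 50%
Failure-to-pay penalty: 50% of €790,400 = €395,200
Penalty before surcharge: €395,200 + €2,660 = €397,860
Administrative surcharge: 10% of €397,860 = €39,786
Total penalty: €397,860 + €39,786 = €437,646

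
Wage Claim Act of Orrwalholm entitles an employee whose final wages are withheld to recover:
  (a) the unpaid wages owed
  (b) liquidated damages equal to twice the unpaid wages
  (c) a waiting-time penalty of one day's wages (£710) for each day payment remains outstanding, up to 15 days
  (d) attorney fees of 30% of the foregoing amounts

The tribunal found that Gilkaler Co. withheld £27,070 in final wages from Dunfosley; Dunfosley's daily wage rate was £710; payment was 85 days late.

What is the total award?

£119,418

Doubled: 2 × £27,070 = £54,140
Penalty days: min(85, 15) = 15
Waiting-time penalty: 15 × £710 = £10,650
Subtotal: £27,070 + £54,140 + £10,650 = £91,860
Attorney fees: 30% of £91,860 = £27,558
Total award: £91,860 + £27,558 = £119,418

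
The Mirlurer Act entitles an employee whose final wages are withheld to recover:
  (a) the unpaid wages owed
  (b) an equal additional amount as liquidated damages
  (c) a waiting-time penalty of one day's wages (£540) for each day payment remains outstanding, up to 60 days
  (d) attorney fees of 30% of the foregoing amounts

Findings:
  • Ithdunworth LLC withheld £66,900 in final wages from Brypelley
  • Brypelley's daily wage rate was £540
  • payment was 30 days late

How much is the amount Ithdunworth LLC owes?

Liquidated damages (equal amount): £66,900
Penalty days: min(30, 60) = 30
Waiting-time penalty: 30 × £540 = £16,200
Subtotal: £66,900 + £66,900 + £16,200 = £150,000
Attorney fees: 30% of £150,000 = £45,000
Total award: £150,000 + £45,000 = £195,000

£195,000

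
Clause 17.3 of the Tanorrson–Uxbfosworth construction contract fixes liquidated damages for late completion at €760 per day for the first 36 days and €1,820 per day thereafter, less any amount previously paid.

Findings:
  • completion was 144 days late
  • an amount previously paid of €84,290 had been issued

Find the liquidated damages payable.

First 36 days: 36 × €760 = €27,360
Remaining days: (144 − 36) × €1,820 = €196,560
Accrued per-day damages: €27,360 + €196,560 = €223,920
Less amount previously paid: €223,920 − €84,290 = €139,630

€139,630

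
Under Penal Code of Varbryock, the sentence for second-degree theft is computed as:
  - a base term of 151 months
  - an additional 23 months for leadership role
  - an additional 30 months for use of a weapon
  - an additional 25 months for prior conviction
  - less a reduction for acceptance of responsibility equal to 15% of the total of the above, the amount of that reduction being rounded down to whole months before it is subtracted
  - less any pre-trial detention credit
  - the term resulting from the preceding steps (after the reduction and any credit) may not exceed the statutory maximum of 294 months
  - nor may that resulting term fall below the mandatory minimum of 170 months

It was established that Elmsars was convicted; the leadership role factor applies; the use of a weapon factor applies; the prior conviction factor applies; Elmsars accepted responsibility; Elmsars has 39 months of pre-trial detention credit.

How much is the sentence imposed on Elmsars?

170 months

Leadership role enhancement: +23 months
Use of a weapon enhancement: +30 months
Prior conviction enhancement: +25 months
Adjusted term: 151 months + 23 months + 30 months + 25 months = 229 months
Acceptance of responsibility reduction: 15% of 229 months = 34 months (rounded down)
After reduction: 229 − 34 = 195 months
Less pre-trial detention credit: 195 months − 39 months = 156 months
Cap at 294 months: 156 months is within the cap, no reduction.
Minimum 170 months: 156 months is below the minimum → 170 months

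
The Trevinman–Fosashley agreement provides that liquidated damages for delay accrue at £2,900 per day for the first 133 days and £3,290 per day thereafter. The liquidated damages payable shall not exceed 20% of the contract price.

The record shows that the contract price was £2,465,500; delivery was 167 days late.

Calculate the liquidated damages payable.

First 133 days: 133 × £2,900 = £385,700
Remaining days: (167 − 133) × £3,290 = £111,860
Accrued per-day damages: £385,700 + £111,860 = £497,560
Cap: 20% of £2,465,500 = £493,100
Cap at £493,100: £497,560 exceeds the cap → £493,100

£493,100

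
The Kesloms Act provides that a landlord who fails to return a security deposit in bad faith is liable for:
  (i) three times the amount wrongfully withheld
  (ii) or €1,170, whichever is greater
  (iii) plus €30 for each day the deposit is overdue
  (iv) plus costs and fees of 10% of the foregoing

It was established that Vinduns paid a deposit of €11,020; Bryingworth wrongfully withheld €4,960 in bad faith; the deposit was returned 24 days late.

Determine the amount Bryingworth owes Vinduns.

€17,160

Trebled: 3 × €4,960 = €14,880
Minimum €1,170: €14,880 meets the minimum, no increase.
Late-return penalty: 24 × €30 = €720
Damages plus late penalty: €14,880 + €720 = €15,600
Costs and fees: 10% of €15,600 = €1,560
Total recovery: €15,600 + €1,560 = €17,160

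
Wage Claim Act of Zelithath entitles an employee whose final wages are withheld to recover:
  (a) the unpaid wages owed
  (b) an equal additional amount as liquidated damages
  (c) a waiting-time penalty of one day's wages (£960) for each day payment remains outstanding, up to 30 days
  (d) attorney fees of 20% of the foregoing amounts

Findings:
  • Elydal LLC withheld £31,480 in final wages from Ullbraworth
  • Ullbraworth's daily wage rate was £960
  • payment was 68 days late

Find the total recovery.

Liquidated damages (equal amount): £31,480
Penalty days: min(68, 30) = 30
Waiting-time penalty: 30 × £960 = £28,800
Subtotal: £31,480 + £31,480 + £28,800 = £91,760
Attorney fees: 20% of £91,760 = £18,352
Total award: £91,760 + £18,352 = £110,112

£110,112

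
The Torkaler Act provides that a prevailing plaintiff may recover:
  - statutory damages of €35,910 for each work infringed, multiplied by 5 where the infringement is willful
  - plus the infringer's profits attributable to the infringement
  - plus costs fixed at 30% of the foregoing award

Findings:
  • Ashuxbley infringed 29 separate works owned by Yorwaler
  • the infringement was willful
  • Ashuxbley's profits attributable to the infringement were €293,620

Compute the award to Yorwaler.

Statutory damages: 29 × €35,910 = €1,041,390
Multiplied by 5: 5 × €1,041,390 = €5,206,950
Combined award: €5,206,950 + €293,620 = €5,500,570
Costs: 30% of €5,500,570 = €1,650,171
Award plus costs: €5,500,570 + €1,650,171 = €7,150,741

Award: €7,150,741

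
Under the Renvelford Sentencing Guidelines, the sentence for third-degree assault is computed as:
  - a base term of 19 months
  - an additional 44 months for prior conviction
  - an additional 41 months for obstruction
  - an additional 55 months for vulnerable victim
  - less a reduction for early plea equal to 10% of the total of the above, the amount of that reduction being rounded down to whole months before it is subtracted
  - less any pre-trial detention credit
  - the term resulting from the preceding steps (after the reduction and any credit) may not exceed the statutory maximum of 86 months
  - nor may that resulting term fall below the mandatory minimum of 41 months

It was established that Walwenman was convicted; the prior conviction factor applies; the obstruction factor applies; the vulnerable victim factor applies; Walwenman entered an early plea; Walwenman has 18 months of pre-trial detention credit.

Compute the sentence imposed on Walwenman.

Sentence: 86 months

Prior conviction enhancement: +44 months
Obstruction enhancement: +41 months
Vulnerable victim enhancement: +55 months
Adjusted term: 19 months + 44 months + 41 months + 55 months = 159 months
Early plea reduction: 10% of 159 months = 15 months (rounded down)
After reduction: 159 − 15 = 144 months
Less pre-trial detention credit: 144 months − 18 months = 126 months
Cap at 86 months: 126 months exceeds the cap → 86 months
Minimum 41 months: 86 months meets the minimum, no increase.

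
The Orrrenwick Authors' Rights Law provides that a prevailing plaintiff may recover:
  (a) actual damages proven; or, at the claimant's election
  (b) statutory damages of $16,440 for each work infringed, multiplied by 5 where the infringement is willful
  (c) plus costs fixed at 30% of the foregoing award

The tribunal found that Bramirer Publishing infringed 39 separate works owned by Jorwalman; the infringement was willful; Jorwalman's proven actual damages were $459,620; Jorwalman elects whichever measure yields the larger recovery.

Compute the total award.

Statutory damages: 39 × $16,440 = $641,160
Multiplied by 5: 5 × $641,160 = $3,205,800
Greater of actual damages ($459,620) or enhanced statutory damages ($3,205,800): $3,205,800
Costs: 30% of $3,205,800 = $961,740
Award plus costs: $3,205,800 + $961,740 = $4,167,540

Award: $4,167,540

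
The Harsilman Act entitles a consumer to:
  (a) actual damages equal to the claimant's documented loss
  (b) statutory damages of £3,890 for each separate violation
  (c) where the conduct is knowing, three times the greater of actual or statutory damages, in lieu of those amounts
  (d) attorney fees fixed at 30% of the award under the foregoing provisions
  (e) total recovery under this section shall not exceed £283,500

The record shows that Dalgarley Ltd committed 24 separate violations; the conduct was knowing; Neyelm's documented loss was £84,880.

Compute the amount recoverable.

£283,500

Statutory damages: 24 × £3,890 = £93,360
Greater of actual damages (£84,880) or statutory damages (£93,360): £93,360
Trebled: 3 × £93,360 = £280,080
Attorney fees: 30% of £280,080 = £84,024
Total before cap: £280,080 + £84,024 = £364,104
Cap at £283,500: £364,104 exceeds the cap → £283,500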